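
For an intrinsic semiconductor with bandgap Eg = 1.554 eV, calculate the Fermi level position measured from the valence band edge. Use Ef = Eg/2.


Step 1: For an intrinsic semiconductor, the Fermi level sits at midgap.
Step 2: Ef = Eg / 2 = 1.554 / 2 = 0.777 eV

0.777


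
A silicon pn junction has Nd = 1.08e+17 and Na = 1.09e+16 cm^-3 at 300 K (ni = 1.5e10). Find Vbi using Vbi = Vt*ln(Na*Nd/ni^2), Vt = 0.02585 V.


Step 1: Compute Na*Nd/ni^2 = 1.09e+16 * 1.08e+17 / (1.5e10)^2 = 5.2320e+12
Step 2: ln(5.2320e+12) = 29.2858
Step 3: Vbi = 0.02585 * 29.2858 = 0.757 V

0.757


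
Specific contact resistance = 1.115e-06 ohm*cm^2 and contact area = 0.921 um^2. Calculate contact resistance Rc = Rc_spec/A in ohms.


Step 1: Convert area to cm^2: 0.921 um^2 = 9.2100e-09 cm^2
Step 2: Rc = Rc_spec / A = 1.115e-06 / 9.2100e-09
Step 3: Rc = 1.21e+02 ohms

1.21e+02


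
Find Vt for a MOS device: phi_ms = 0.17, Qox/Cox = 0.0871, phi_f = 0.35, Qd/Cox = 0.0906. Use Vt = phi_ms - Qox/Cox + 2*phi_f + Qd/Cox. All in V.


Step 1: Vt = phi_ms - Qox/Cox + 2*phi_f + Qd/Cox
Step 2: Vt = 0.17 - 0.0871 + 2*0.35 + 0.0906
Step 3: Vt = 0.17 - 0.0871 + 0.7 + 0.0906
Step 4: Vt = 0.8735 V

0.8735


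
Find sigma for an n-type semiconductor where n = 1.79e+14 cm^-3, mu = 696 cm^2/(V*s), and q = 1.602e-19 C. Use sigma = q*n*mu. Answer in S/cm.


Step 1: sigma = q * n * mu
Step 2: sigma = 1.602e-19 * 1.79e+14 * 696
Step 3: sigma = 1.996e-02 S/cm

1.996e-02


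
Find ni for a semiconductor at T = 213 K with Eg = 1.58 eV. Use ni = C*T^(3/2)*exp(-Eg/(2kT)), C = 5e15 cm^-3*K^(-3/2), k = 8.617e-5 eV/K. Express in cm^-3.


Step 1: Compute kT = 8.617e-5 * 213 = 0.01835421 eV
Step 2: Exponent = -Eg/(2kT) = -1.58/(2*0.01835421) = -43.04190
Step 3: T^(3/2) = 213^1.5 = 3108.63
Step 4: ni = 5e15 * 3108.63 * exp(-43.04190) = 3.15e+00 cm^-3

3.15e+00


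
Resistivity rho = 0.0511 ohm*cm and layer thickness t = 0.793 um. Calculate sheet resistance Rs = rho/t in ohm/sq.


Step 1: Convert thickness to cm: t = 0.793 um = 7.9300e-05 cm
Step 2: Rs = rho / t = 0.0511 / 7.9300e-05
Step 3: Rs = 644.4 ohm/sq

644.4


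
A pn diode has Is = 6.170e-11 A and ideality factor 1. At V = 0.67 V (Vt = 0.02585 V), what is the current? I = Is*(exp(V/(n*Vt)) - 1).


Step 1: V/(n*Vt) = 0.67/(1*0.02585) = 25.9188
Step 2: exp(25.9188) = 1.8046e+11
Step 3: I = 6.170e-11 * (1.8046e+11 - 1) = 1.11e+01 A

1.11e+01


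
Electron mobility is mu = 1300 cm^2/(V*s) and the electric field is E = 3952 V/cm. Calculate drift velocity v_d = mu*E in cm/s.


Step 1: v_d = mu * E
Step 2: v_d = 1300 * 3952 = 5137600
Step 3: v_d = 5.14e+06 cm/s

5.14e+06


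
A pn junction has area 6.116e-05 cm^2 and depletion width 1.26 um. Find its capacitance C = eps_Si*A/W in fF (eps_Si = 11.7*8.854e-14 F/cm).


Step 1: eps_Si = 11.7 * 8.854e-14 = 1.035918e-12 F/cm
Step 2: W in cm = 1.26 * 1e-4 = 1.26e-04 cm
Step 3: C = 1.035918e-12 * 6.116e-05 / 1.26e-04 = 5.028313e-13 F
Step 4: C = 502.83 fF

502.83


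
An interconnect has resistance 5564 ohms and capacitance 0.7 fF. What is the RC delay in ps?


Step 1: tau = R * C
Step 2: tau = 5564 * 0.7 fF = 5564 * 7.0e-16 F
Step 3: tau = 3.8948e-12 s = 3.8948 ps

3.8948


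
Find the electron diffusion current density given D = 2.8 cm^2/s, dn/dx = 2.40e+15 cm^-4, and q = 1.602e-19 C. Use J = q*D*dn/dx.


Step 1: J = q * D * (dn/dx)
Step 2: J = 1.602e-19 * 2.8 * 2.40e+15
Step 3: J = 1.08e-03 A/cm^2

1.08e-03


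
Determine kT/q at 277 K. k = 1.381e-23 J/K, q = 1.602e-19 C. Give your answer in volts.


Step 1: kT = 1.381e-23 * 277 = 3.82537e-21 J
Step 2: Vt = kT/q = 3.82537e-21 / 1.602e-19
Step 3: Vt = 0.02388 V

0.02388


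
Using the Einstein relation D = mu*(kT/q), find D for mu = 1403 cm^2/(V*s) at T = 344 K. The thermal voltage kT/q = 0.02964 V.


Step 1: D = mu * (kT/q)
Step 2: D = 1403 * 0.02964
Step 3: D = 41.58 cm^2/s

41.58


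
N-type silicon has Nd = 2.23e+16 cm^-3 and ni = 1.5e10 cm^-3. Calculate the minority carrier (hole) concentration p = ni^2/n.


Step 1: Since Nd >> ni, n ≈ Nd = 2.23e+16 cm^-3
Step 2: p = ni^2 / n = (1.5e10)^2 / 2.23e+16
Step 3: p = 2.25e20 / 2.23e+16 = 1.01e+04 cm^-3

1.01e+04


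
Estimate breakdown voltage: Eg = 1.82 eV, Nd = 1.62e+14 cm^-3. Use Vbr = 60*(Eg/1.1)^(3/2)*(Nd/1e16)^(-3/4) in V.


Step 1: Eg/1.1 = 1.82/1.1 = 1.654545
Step 2: (Eg/1.1)^1.5 = 1.654545^1.5 = 2.128227
Step 3: (Nd/1e16)^(-0.75) = (0.0162)^(-0.75) = 22.022354
Step 4: Vbr = 60 * 2.128227 * 22.022354 = 2812.1 V

2812.1


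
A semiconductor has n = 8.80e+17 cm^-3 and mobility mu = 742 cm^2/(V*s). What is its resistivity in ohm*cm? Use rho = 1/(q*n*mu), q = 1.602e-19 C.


Step 1: sigma = q * n * mu = 1.602e-19 * 8.80e+17 * 742 = 1.04604e+02 S/cm
Step 2: rho = 1 / sigma = 1 / 1.04604e+02 = 0.00956 ohm*cm

0.00956


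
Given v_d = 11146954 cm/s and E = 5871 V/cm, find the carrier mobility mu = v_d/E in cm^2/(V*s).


Step 1: mu = v_d / E
Step 2: mu = 11146954 / 5871
Step 3: mu = 1898.65 cm^2/(V*s)

1898.65


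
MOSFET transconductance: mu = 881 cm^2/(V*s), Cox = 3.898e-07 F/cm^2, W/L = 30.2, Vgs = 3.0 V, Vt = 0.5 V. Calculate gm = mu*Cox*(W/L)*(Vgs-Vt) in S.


Step 1: Vov = Vgs - Vt = 3.0 - 0.5 = 2.5 V
Step 2: gm = mu * Cox * (W/L) * Vov
Step 3: gm = 881 * 3.898e-07 * 30.2 * 2.5 = 2.59e-02 S

2.59e-02


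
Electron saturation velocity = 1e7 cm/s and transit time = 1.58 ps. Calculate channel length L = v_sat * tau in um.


Step 1: tau in seconds = 1.58 ps * 1e-12 = 1.5800e-12 s
Step 2: L = v_sat * tau = 1e7 * 1.5800e-12 = 1.5800e-05 cm
Step 3: L in um = 1.5800e-05 * 1e4 = 0.158 um

0.158


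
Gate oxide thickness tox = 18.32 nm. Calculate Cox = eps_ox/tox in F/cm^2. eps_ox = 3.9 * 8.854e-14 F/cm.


Step 1: eps_ox = 3.9 * 8.854e-14 = 3.45306e-13 F/cm
Step 2: tox in cm = 18.32 nm * 1e-7 = 1.8320e-06 cm
Step 3: Cox = 3.45306e-13 / 1.8320e-06 = 1.88e-07 F/cm^2

1.88e-07


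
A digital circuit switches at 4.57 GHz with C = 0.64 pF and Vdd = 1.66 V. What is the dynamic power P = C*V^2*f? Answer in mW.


Step 1: V^2 = 1.66^2 = 2.7556 V^2
Step 2: P = C*V^2*f = 0.64e-12 F * 2.7556 * 4.57e9 Hz
Step 3: P = 8.05957888e-03 W
Step 4: P = 8.06 mW

8.06


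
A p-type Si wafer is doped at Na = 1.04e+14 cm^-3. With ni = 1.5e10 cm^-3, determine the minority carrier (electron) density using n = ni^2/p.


Step 1: Majority hole concentration p ≈ Na = 1.04e+14 cm^-3
Step 2: n = ni^2 / Na = (1.5e10)^2 / 1.04e+14
Step 3: n = 2.16e+06 cm^-3

2.16e+06


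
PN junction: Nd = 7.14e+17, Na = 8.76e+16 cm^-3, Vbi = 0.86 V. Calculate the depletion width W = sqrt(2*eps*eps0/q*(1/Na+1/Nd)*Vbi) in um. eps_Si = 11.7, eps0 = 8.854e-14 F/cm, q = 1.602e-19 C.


Step 1: 1/Na + 1/Nd = 1/8.76e+16 + 1/7.14e+17 = 1.28161e-17
Step 2: 2*eps*eps0/q = 2*11.7*8.854e-14/1.602e-19 = 1.293281e+07
Step 3: W^2 = 1.293281e+07 * 1.28161e-17 * 0.86 = 1.42543e-10
Step 4: W = sqrt(1.42543e-10) = 1.194e-05 cm = 0.1194 um

0.1194


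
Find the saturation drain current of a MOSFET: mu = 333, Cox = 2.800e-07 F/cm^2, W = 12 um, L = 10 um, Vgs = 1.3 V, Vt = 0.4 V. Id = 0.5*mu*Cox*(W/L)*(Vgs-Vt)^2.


Step 1: Overdrive voltage Vov = Vgs - Vt = 1.3 - 0.4 = 0.9 V
Step 2: W/L = 12/10 = 1.2
Step 3: Id = 0.5 * 333 * 2.800e-07 * 1.2 * 0.9^2
Step 4: Id = 4.53e-05 A

4.53e-05


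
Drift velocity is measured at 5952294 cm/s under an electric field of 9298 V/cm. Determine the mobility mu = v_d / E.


Step 1: mu = v_d / E
Step 2: mu = 5952294 / 9298
Step 3: mu = 640.17 cm^2/(V*s)

640.17


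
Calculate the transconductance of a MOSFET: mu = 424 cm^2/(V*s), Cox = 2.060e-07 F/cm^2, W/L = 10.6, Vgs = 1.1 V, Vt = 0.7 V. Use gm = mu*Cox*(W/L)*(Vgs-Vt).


Step 1: Vov = Vgs - Vt = 1.1 - 0.7 = 0.4 V
Step 2: gm = mu * Cox * (W/L) * Vov
Step 3: gm = 424 * 2.060e-07 * 10.6 * 0.4 = 3.70e-04 S

3.70e-04


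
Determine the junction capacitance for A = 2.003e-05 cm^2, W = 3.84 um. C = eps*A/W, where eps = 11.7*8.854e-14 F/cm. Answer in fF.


Step 1: eps_Si = 11.7 * 8.854e-14 = 1.035918e-12 F/cm
Step 2: W in cm = 3.84 * 1e-4 = 3.84e-04 cm
Step 3: C = 1.035918e-12 * 2.003e-05 / 3.84e-04 = 5.403499e-14 F
Step 4: C = 54.03 fF

54.03


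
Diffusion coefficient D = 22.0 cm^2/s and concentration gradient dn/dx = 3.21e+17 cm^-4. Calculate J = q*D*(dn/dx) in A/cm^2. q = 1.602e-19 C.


Step 1: J = q * D * (dn/dx)
Step 2: J = 1.602e-19 * 22.0 * 3.21e+17
Step 3: J = 1.13e+00 A/cm^2

1.13e+00


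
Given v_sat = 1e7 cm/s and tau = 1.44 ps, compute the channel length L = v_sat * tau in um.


Step 1: tau in seconds = 1.44 ps * 1e-12 = 1.4400e-12 s
Step 2: L = v_sat * tau = 1e7 * 1.4400e-12 = 1.4400e-05 cm
Step 3: L in um = 1.4400e-05 * 1e4 = 0.144 um

0.144


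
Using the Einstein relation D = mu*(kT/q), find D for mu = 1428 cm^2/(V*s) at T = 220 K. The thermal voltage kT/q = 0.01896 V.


Step 1: D = mu * (kT/q)
Step 2: D = 1428 * 0.01896
Step 3: D = 27.07 cm^2/s

27.07


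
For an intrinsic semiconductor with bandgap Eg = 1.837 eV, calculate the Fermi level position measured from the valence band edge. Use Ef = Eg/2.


Step 1: For an intrinsic semiconductor, the Fermi level sits at midgap.
Step 2: Ef = Eg / 2 = 1.837 / 2 = 0.9185 eV

0.9185


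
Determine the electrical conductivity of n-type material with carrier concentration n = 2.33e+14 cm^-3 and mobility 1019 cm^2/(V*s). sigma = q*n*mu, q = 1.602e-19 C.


Step 1: sigma = q * n * mu
Step 2: sigma = 1.602e-19 * 2.33e+14 * 1019
Step 3: sigma = 3.804e-02 S/cm

3.804e-02


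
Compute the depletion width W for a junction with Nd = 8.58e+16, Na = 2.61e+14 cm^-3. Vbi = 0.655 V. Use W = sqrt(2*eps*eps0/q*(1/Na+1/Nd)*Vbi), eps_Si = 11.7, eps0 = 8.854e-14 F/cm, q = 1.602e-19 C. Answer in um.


Step 1: 1/Na + 1/Nd = 1/2.61e+14 + 1/8.58e+16 = 3.84307e-15
Step 2: 2*eps*eps0/q = 2*11.7*8.854e-14/1.602e-19 = 1.293281e+07
Step 3: W^2 = 1.293281e+07 * 3.84307e-15 * 0.655 = 3.25546e-08
Step 4: W = sqrt(3.25546e-08) = 1.804e-04 cm = 1.804 um

1.804


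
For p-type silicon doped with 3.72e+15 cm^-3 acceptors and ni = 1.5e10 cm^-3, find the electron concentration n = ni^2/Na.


Step 1: Majority hole concentration p ≈ Na = 3.72e+15 cm^-3
Step 2: n = ni^2 / Na = (1.5e10)^2 / 3.72e+15
Step 3: n = 6.05e+04 cm^-3

6.05e+04


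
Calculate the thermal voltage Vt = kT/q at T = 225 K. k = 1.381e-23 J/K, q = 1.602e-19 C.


Step 1: kT = 1.381e-23 * 225 = 3.10725e-21 J
Step 2: Vt = kT/q = 3.10725e-21 / 1.602e-19
Step 3: Vt = 0.0194 V

0.0194


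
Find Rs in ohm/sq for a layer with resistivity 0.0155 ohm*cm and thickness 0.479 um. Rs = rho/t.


Step 1: Convert thickness to cm: t = 0.479 um = 4.7900e-05 cm
Step 2: Rs = rho / t = 0.0155 / 4.7900e-05
Step 3: Rs = 323.6 ohm/sq

323.6


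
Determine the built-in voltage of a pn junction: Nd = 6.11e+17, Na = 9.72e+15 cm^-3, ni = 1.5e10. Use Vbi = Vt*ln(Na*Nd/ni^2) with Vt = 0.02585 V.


Step 1: Compute Na*Nd/ni^2 = 9.72e+15 * 6.11e+17 / (1.5e10)^2 = 2.6395e+13
Step 2: ln(2.6395e+13) = 30.9042
Step 3: Vbi = 0.02585 * 30.9042 = 0.799 V

0.799


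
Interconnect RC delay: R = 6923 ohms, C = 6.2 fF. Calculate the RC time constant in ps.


Step 1: tau = R * C
Step 2: tau = 6923 * 6.2 fF = 6923 * 6.2e-15 F
Step 3: tau = 4.29226e-11 s = 42.9226 ps

42.9226


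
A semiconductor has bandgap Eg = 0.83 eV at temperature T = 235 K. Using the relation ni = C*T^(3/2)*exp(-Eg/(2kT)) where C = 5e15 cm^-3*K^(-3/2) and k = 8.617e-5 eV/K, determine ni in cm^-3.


Step 1: Compute kT = 8.617e-5 * 235 = 0.02024995 eV
Step 2: Exponent = -Eg/(2kT) = -0.83/(2*0.02024995) = -20.49388
Step 3: T^(3/2) = 235^1.5 = 3602.48
Step 4: ni = 5e15 * 3602.48 * exp(-20.49388) = 2.27e+10 cm^-3

2.27e+10


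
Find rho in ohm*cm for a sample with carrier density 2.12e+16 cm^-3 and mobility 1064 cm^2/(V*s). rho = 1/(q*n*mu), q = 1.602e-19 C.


Step 1: sigma = q * n * mu = 1.602e-19 * 2.12e+16 * 1064 = 3.61360e+00 S/cm
Step 2: rho = 1 / sigma = 1 / 3.61360e+00 = 0.2767 ohm*cm

0.2767


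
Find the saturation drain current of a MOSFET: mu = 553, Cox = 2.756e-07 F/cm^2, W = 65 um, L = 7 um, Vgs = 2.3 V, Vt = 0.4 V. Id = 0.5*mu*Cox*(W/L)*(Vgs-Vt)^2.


Step 1: Overdrive voltage Vov = Vgs - Vt = 2.3 - 0.4 = 1.9 V
Step 2: W/L = 65/7 = 9.28571
Step 3: Id = 0.5 * 553 * 2.756e-07 * 9.28571 * 1.9^2
Step 4: Id = 2.55e-03 A

2.55e-03


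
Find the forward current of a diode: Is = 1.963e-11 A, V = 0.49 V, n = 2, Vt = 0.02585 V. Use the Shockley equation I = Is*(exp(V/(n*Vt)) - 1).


Step 1: V/(n*Vt) = 0.49/(2*0.02585) = 9.4778
Step 2: exp(9.4778) = 1.3066e+04
Step 3: I = 1.963e-11 * (1.3066e+04 - 1) = 2.56e-07 A

2.56e-07


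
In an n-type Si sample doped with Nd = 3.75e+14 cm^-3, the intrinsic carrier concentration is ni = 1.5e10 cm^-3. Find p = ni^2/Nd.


Step 1: Since Nd >> ni, n ≈ Nd = 3.75e+14 cm^-3
Step 2: p = ni^2 / n = (1.5e10)^2 / 3.75e+14
Step 3: p = 2.25e20 / 3.75e+14 = 6.00e+05 cm^-3

6.00e+05


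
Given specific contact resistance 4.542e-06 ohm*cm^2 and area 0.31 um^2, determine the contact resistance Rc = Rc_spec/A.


Step 1: Convert area to cm^2: 0.31 um^2 = 3.1000e-09 cm^2
Step 2: Rc = Rc_spec / A = 4.542e-06 / 3.1000e-09
Step 3: Rc = 1.47e+03 ohms

1.47e+03


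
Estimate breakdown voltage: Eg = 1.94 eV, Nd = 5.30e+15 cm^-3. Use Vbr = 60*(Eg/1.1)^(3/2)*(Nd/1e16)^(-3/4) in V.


Step 1: Eg/1.1 = 1.94/1.1 = 1.763636
Step 2: (Eg/1.1)^1.5 = 1.763636^1.5 = 2.342143
Step 3: (Nd/1e16)^(-0.75) = (0.53)^(-0.75) = 1.609878
Step 4: Vbr = 60 * 2.342143 * 1.609878 = 226.2 V

226.2


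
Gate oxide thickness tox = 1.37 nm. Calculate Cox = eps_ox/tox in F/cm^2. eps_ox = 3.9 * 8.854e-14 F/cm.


Step 1: eps_ox = 3.9 * 8.854e-14 = 3.45306e-13 F/cm
Step 2: tox in cm = 1.37 nm * 1e-7 = 1.3700e-07 cm
Step 3: Cox = 3.45306e-13 / 1.3700e-07 = 2.52e-06 F/cm^2

2.52e-06


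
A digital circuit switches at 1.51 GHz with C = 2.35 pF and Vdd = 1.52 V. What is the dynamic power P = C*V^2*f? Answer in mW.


Step 1: V^2 = 1.52^2 = 2.3104 V^2
Step 2: P = C*V^2*f = 2.35e-12 F * 2.3104 * 1.51e9 Hz
Step 3: P = 8.1984544e-03 W
Step 4: P = 8.198 mW

8.198


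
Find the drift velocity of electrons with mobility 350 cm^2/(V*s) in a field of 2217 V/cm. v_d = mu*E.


Step 1: v_d = mu * E
Step 2: v_d = 350 * 2217 = 775950
Step 3: v_d = 7.76e+05 cm/s

7.76e+05


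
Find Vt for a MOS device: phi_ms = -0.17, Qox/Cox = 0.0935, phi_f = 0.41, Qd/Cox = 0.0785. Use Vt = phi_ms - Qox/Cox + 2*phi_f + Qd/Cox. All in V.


Step 1: Vt = phi_ms - Qox/Cox + 2*phi_f + Qd/Cox
Step 2: Vt = -0.17 - 0.0935 + 2*0.41 + 0.0785
Step 3: Vt = -0.17 - 0.0935 + 0.82 + 0.0785
Step 4: Vt = 0.635 V

0.635


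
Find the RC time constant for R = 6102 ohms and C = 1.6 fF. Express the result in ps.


Step 1: tau = R * C
Step 2: tau = 6102 * 1.6 fF = 6102 * 1.6e-15 F
Step 3: tau = 9.7632e-12 s = 9.7632 ps

9.7632


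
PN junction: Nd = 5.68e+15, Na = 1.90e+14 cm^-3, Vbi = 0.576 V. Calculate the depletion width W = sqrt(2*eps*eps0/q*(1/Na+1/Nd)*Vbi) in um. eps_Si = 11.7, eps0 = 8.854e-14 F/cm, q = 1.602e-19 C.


Step 1: 1/Na + 1/Nd = 1/1.90e+14 + 1/5.68e+15 = 5.43921e-15
Step 2: 2*eps*eps0/q = 2*11.7*8.854e-14/1.602e-19 = 1.293281e+07
Step 3: W^2 = 1.293281e+07 * 5.43921e-15 * 0.576 = 4.05183e-08
Step 4: W = sqrt(4.05183e-08) = 2.013e-04 cm = 2.013 um

2.013


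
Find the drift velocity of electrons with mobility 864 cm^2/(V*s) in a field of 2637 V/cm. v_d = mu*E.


Step 1: v_d = mu * E
Step 2: v_d = 864 * 2637 = 2278368
Step 3: v_d = 2.28e+06 cm/s

2.28e+06


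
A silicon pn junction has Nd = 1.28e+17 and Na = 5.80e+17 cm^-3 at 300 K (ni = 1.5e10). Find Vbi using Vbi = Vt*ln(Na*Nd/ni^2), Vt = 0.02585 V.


Step 1: Compute Na*Nd/ni^2 = 5.80e+17 * 1.28e+17 / (1.5e10)^2 = 3.2996e+14
Step 2: ln(3.2996e+14) = 33.4300
Step 3: Vbi = 0.02585 * 33.4300 = 0.864 V

0.864


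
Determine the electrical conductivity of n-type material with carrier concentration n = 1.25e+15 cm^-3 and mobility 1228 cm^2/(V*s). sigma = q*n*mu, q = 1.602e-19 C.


Step 1: sigma = q * n * mu
Step 2: sigma = 1.602e-19 * 1.25e+15 * 1228
Step 3: sigma = 2.459e-01 S/cm

2.459e-01


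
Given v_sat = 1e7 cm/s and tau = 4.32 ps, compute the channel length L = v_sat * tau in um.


Step 1: tau in seconds = 4.32 ps * 1e-12 = 4.3200e-12 s
Step 2: L = v_sat * tau = 1e7 * 4.3200e-12 = 4.3200e-05 cm
Step 3: L in um = 4.3200e-05 * 1e4 = 0.432 um

0.432


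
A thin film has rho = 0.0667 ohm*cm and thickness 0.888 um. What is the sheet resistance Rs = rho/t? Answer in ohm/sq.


Step 1: Convert thickness to cm: t = 0.888 um = 8.8800e-05 cm
Step 2: Rs = rho / t = 0.0667 / 8.8800e-05
Step 3: Rs = 751.1 ohm/sq

751.1


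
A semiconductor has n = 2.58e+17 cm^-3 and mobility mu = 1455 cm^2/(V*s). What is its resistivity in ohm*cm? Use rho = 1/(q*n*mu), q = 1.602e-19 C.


Step 1: sigma = q * n * mu = 1.602e-19 * 2.58e+17 * 1455 = 6.01375e+01 S/cm
Step 2: rho = 1 / sigma = 1 / 6.01375e+01 = 0.01663 ohm*cm

0.01663


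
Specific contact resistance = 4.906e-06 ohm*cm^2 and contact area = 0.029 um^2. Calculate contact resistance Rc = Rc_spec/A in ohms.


Step 1: Convert area to cm^2: 0.029 um^2 = 2.9000e-10 cm^2
Step 2: Rc = Rc_spec / A = 4.906e-06 / 2.9000e-10
Step 3: Rc = 1.69e+04 ohms

1.69e+04


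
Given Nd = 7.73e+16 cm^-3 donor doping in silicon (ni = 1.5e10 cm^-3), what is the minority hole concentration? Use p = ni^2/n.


Step 1: Since Nd >> ni, n ≈ Nd = 7.73e+16 cm^-3
Step 2: p = ni^2 / n = (1.5e10)^2 / 7.73e+16
Step 3: p = 2.25e20 / 7.73e+16 = 2.91e+03 cm^-3

2.91e+03


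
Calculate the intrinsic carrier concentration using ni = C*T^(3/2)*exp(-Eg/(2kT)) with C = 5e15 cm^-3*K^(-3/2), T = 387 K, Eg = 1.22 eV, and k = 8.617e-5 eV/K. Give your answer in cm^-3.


Step 1: Compute kT = 8.617e-5 * 387 = 0.03334779 eV
Step 2: Exponent = -Eg/(2kT) = -1.22/(2*0.03334779) = -18.29207
Step 3: T^(3/2) = 387^1.5 = 7613.19
Step 4: ni = 5e15 * 7613.19 * exp(-18.29207) = 4.33e+11 cm^-3

4.33e+11


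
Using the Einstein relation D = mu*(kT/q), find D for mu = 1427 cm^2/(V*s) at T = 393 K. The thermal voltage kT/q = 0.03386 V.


Step 1: D = mu * (kT/q)
Step 2: D = 1427 * 0.03386
Step 3: D = 48.32 cm^2/s

48.32


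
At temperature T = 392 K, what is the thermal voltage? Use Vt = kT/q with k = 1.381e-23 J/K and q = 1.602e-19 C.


Step 1: kT = 1.381e-23 * 392 = 5.41352e-21 J
Step 2: Vt = kT/q = 5.41352e-21 / 1.602e-19
Step 3: Vt = 0.03379 V

0.03379


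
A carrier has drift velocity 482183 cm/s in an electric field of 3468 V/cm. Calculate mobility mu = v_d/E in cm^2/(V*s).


Step 1: mu = v_d / E
Step 2: mu = 482183 / 3468
Step 3: mu = 139.04 cm^2/(V*s)

139.04


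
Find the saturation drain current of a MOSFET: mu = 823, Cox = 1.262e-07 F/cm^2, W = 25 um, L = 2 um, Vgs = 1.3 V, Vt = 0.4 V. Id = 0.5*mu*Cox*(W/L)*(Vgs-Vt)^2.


Step 1: Overdrive voltage Vov = Vgs - Vt = 1.3 - 0.4 = 0.9 V
Step 2: W/L = 25/2 = 12.5
Step 3: Id = 0.5 * 823 * 1.262e-07 * 12.5 * 0.9^2
Step 4: Id = 5.26e-04 A

5.26e-04


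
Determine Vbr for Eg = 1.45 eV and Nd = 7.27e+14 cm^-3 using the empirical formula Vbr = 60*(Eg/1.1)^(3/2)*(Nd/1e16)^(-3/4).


Step 1: Eg/1.1 = 1.45/1.1 = 1.318182
Step 2: (Eg/1.1)^1.5 = 1.318182^1.5 = 1.513433
Step 3: (Nd/1e16)^(-0.75) = (0.0727)^(-0.75) = 7.142483
Step 4: Vbr = 60 * 1.513433 * 7.142483 = 648.6 V

648.6


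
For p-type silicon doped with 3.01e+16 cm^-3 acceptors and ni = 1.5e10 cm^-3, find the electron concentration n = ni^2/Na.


Step 1: Majority hole concentration p ≈ Na = 3.01e+16 cm^-3
Step 2: n = ni^2 / Na = (1.5e10)^2 / 3.01e+16
Step 3: n = 7.48e+03 cm^-3

7.48e+03


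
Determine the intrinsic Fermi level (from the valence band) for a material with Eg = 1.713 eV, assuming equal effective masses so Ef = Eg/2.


Step 1: For an intrinsic semiconductor, the Fermi level sits at midgap.
Step 2: Ef = Eg / 2 = 1.713 / 2 = 0.8565 eV

0.8565


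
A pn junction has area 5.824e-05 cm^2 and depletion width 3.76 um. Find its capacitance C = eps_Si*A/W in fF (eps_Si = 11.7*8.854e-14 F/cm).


Step 1: eps_Si = 11.7 * 8.854e-14 = 1.035918e-12 F/cm
Step 2: W in cm = 3.76 * 1e-4 = 3.76e-04 cm
Step 3: C = 1.035918e-12 * 5.824e-05 / 3.76e-04 = 1.604571e-13 F
Step 4: C = 160.46 fF

160.46


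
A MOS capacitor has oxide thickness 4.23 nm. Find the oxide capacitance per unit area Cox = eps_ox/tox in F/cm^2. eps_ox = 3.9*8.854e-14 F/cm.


Step 1: eps_ox = 3.9 * 8.854e-14 = 3.45306e-13 F/cm
Step 2: tox in cm = 4.23 nm * 1e-7 = 4.2300e-07 cm
Step 3: Cox = 3.45306e-13 / 4.2300e-07 = 8.16e-07 F/cm^2

8.16e-07


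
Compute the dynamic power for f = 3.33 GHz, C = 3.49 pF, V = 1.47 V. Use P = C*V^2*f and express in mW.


Step 1: V^2 = 1.47^2 = 2.1609 V^2
Step 2: P = C*V^2*f = 3.49e-12 F * 2.1609 * 3.33e9 Hz
Step 3: P = 2.511333153e-02 W
Step 4: P = 25.113 mW

25.113


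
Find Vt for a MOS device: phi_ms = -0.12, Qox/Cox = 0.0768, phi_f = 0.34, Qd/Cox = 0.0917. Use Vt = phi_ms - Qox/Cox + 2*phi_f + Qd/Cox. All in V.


Step 1: Vt = phi_ms - Qox/Cox + 2*phi_f + Qd/Cox
Step 2: Vt = -0.12 - 0.0768 + 2*0.34 + 0.0917
Step 3: Vt = -0.12 - 0.0768 + 0.68 + 0.0917
Step 4: Vt = 0.5749 V

0.5749


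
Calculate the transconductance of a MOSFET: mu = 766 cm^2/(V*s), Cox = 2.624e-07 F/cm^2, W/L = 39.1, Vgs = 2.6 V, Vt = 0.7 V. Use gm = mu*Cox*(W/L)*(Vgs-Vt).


Step 1: Vov = Vgs - Vt = 2.6 - 0.7 = 1.9 V
Step 2: gm = mu * Cox * (W/L) * Vov
Step 3: gm = 766 * 2.624e-07 * 39.1 * 1.9 = 1.49e-02 S

1.49e-02


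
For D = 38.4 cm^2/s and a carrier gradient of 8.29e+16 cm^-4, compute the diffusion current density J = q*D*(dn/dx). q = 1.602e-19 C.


Step 1: J = q * D * (dn/dx)
Step 2: J = 1.602e-19 * 38.4 * 8.29e+16
Step 3: J = 5.10e-01 A/cm^2

5.10e-01


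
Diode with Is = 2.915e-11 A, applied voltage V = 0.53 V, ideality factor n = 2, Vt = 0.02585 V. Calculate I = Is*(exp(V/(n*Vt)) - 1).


Step 1: V/(n*Vt) = 0.53/(2*0.02585) = 10.2515
Step 2: exp(10.2515) = 2.8325e+04
Step 3: I = 2.915e-11 * (2.8325e+04 - 1) = 8.26e-07 A

8.26e-07


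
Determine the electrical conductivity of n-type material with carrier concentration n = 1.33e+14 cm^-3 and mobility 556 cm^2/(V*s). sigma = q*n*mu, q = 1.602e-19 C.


Step 1: sigma = q * n * mu
Step 2: sigma = 1.602e-19 * 1.33e+14 * 556
Step 3: sigma = 1.185e-02 S/cm

1.185e-02


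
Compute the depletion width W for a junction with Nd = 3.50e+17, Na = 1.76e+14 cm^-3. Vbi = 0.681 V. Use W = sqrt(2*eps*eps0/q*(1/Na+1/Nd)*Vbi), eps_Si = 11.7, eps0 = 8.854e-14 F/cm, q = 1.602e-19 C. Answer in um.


Step 1: 1/Na + 1/Nd = 1/1.76e+14 + 1/3.50e+17 = 5.68468e-15
Step 2: 2*eps*eps0/q = 2*11.7*8.854e-14/1.602e-19 = 1.293281e+07
Step 3: W^2 = 1.293281e+07 * 5.68468e-15 * 0.681 = 5.00664e-08
Step 4: W = sqrt(5.00664e-08) = 2.238e-04 cm = 2.238 um

2.238


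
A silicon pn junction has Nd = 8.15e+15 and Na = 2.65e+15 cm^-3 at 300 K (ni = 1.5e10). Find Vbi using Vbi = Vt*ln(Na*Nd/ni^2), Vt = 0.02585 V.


Step 1: Compute Na*Nd/ni^2 = 2.65e+15 * 8.15e+15 / (1.5e10)^2 = 9.5989e+10
Step 2: ln(9.5989e+10) = 25.2875
Step 3: Vbi = 0.02585 * 25.2875 = 0.654 V

0.654


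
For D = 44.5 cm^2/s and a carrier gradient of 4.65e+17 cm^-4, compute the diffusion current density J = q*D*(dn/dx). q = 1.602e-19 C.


Step 1: J = q * D * (dn/dx)
Step 2: J = 1.602e-19 * 44.5 * 4.65e+17
Step 3: J = 3.31e+00 A/cm^2

3.31e+00


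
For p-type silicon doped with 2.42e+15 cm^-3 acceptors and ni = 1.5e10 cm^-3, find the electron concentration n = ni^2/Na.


Step 1: Majority hole concentration p ≈ Na = 2.42e+15 cm^-3
Step 2: n = ni^2 / Na = (1.5e10)^2 / 2.42e+15
Step 3: n = 9.30e+04 cm^-3

9.30e+04


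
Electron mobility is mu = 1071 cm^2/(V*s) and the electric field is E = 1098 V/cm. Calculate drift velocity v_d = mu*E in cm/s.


Step 1: v_d = mu * E
Step 2: v_d = 1071 * 1098 = 1175958
Step 3: v_d = 1.18e+06 cm/s

1.18e+06


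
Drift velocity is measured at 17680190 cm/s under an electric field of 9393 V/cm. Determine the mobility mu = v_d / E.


Step 1: mu = v_d / E
Step 2: mu = 17680190 / 9393
Step 3: mu = 1882.27 cm^2/(V*s)

1882.27


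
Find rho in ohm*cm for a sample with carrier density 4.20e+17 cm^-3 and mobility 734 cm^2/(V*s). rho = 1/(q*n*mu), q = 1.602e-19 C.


Step 1: sigma = q * n * mu = 1.602e-19 * 4.20e+17 * 734 = 4.93865e+01 S/cm
Step 2: rho = 1 / sigma = 1 / 4.93865e+01 = 0.02025 ohm*cm

0.02025


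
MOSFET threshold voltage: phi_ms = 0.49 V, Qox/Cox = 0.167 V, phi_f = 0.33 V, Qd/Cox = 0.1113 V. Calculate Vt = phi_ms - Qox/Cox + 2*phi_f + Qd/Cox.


Step 1: Vt = phi_ms - Qox/Cox + 2*phi_f + Qd/Cox
Step 2: Vt = 0.49 - 0.167 + 2*0.33 + 0.1113
Step 3: Vt = 0.49 - 0.167 + 0.66 + 0.1113
Step 4: Vt = 1.0943 V

1.0943


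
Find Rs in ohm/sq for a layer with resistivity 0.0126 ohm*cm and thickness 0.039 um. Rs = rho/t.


Step 1: Convert thickness to cm: t = 0.039 um = 3.9000e-06 cm
Step 2: Rs = rho / t = 0.0126 / 3.9000e-06
Step 3: Rs = 3230.8 ohm/sq

3230.8


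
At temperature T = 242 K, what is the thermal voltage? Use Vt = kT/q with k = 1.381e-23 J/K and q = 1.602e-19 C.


Step 1: kT = 1.381e-23 * 242 = 3.34202e-21 J
Step 2: Vt = kT/q = 3.34202e-21 / 1.602e-19
Step 3: Vt = 0.02086 V

0.02086


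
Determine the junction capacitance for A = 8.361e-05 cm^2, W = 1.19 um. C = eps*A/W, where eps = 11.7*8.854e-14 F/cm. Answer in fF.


Step 1: eps_Si = 11.7 * 8.854e-14 = 1.035918e-12 F/cm
Step 2: W in cm = 1.19 * 1e-4 = 1.19e-04 cm
Step 3: C = 1.035918e-12 * 8.361e-05 / 1.19e-04 = 7.278412e-13 F
Step 4: C = 727.84 fF

727.84


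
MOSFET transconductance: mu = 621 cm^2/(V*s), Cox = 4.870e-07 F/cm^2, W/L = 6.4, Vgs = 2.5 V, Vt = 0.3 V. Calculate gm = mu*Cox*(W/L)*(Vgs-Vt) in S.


Step 1: Vov = Vgs - Vt = 2.5 - 0.3 = 2.2 V
Step 2: gm = mu * Cox * (W/L) * Vov
Step 3: gm = 621 * 4.870e-07 * 6.4 * 2.2 = 4.26e-03 S

4.26e-03


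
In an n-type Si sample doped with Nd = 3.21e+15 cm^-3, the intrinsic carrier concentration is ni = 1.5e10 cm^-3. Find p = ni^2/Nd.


Step 1: Since Nd >> ni, n ≈ Nd = 3.21e+15 cm^-3
Step 2: p = ni^2 / n = (1.5e10)^2 / 3.21e+15
Step 3: p = 2.25e20 / 3.21e+15 = 7.01e+04 cm^-3

7.01e+04


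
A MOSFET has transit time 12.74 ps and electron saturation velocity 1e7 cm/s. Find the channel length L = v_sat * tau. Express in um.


Step 1: tau in seconds = 12.74 ps * 1e-12 = 1.2740e-11 s
Step 2: L = v_sat * tau = 1e7 * 1.2740e-11 = 1.2740e-04 cm
Step 3: L in um = 1.2740e-04 * 1e4 = 1.274 um

1.274


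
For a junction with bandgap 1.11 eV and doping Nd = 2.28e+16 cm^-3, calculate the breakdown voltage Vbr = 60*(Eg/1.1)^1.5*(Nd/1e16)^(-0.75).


Step 1: Eg/1.1 = 1.11/1.1 = 1.009091
Step 2: (Eg/1.1)^1.5 = 1.009091^1.5 = 1.013667
Step 3: (Nd/1e16)^(-0.75) = (2.28)^(-0.75) = 0.538950
Step 4: Vbr = 60 * 1.013667 * 0.538950 = 32.8 V

32.8


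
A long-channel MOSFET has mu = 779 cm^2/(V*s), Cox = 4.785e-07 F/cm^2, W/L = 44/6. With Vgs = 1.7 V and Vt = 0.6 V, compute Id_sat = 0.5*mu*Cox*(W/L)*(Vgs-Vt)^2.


Step 1: Overdrive voltage Vov = Vgs - Vt = 1.7 - 0.6 = 1.1 V
Step 2: W/L = 44/6 = 7.33333
Step 3: Id = 0.5 * 779 * 4.785e-07 * 7.33333 * 1.1^2
Step 4: Id = 1.65e-03 A

1.65e-03


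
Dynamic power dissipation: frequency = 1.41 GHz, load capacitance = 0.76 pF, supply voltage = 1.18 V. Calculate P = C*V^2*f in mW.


Step 1: V^2 = 1.18^2 = 1.3924 V^2
Step 2: P = C*V^2*f = 0.76e-12 F * 1.3924 * 1.41e9 Hz
Step 3: P = 1.49209584e-03 W
Step 4: P = 1.492 mW

1.492


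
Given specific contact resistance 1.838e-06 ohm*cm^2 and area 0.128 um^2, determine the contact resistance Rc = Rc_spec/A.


Step 1: Convert area to cm^2: 0.128 um^2 = 1.2800e-09 cm^2
Step 2: Rc = Rc_spec / A = 1.838e-06 / 1.2800e-09
Step 3: Rc = 1.44e+03 ohms

1.44e+03


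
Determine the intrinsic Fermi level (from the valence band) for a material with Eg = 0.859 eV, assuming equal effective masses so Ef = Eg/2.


Step 1: For an intrinsic semiconductor, the Fermi level sits at midgap.
Step 2: Ef = Eg / 2 = 0.859 / 2 = 0.4295 eV

0.4295


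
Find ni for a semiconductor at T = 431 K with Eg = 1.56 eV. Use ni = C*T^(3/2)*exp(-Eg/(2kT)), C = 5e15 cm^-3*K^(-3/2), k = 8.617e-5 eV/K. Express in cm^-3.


Step 1: Compute kT = 8.617e-5 * 431 = 0.03713927 eV
Step 2: Exponent = -Eg/(2kT) = -1.56/(2*0.03713927) = -21.00203
Step 3: T^(3/2) = 431^1.5 = 8947.79
Step 4: ni = 5e15 * 8947.79 * exp(-21.00203) = 3.39e+10 cm^-3

3.39e+10


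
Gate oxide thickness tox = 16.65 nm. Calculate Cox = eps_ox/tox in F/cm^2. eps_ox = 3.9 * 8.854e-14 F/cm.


Step 1: eps_ox = 3.9 * 8.854e-14 = 3.45306e-13 F/cm
Step 2: tox in cm = 16.65 nm * 1e-7 = 1.6650e-06 cm
Step 3: Cox = 3.45306e-13 / 1.6650e-06 = 2.07e-07 F/cm^2

2.07e-07


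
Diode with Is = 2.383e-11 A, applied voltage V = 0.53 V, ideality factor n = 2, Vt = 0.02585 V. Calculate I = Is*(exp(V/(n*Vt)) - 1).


Step 1: V/(n*Vt) = 0.53/(2*0.02585) = 10.2515
Step 2: exp(10.2515) = 2.8325e+04
Step 3: I = 2.383e-11 * (2.8325e+04 - 1) = 6.75e-07 A

6.75e-07


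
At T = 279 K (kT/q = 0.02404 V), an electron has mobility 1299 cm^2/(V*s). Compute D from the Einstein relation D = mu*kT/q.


Step 1: D = mu * (kT/q)
Step 2: D = 1299 * 0.02404
Step 3: D = 31.23 cm^2/s

31.23


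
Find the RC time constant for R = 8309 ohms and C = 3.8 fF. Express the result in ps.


Step 1: tau = R * C
Step 2: tau = 8309 * 3.8 fF = 8309 * 3.8e-15 F
Step 3: tau = 3.15742e-11 s = 31.5742 ps

31.5742


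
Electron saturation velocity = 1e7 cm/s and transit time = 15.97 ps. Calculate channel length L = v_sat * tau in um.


Step 1: tau in seconds = 15.97 ps * 1e-12 = 1.5970e-11 s
Step 2: L = v_sat * tau = 1e7 * 1.5970e-11 = 1.5970e-04 cm
Step 3: L in um = 1.5970e-04 * 1e4 = 1.597 um

1.597


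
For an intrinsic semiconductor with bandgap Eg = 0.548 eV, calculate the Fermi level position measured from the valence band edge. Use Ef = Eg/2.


Step 1: For an intrinsic semiconductor, the Fermi level sits at midgap.
Step 2: Ef = Eg / 2 = 0.548 / 2 = 0.274 eV

0.274


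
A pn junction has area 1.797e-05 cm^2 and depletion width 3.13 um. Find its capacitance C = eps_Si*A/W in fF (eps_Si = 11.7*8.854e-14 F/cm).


Step 1: eps_Si = 11.7 * 8.854e-14 = 1.035918e-12 F/cm
Step 2: W in cm = 3.13 * 1e-4 = 3.13e-04 cm
Step 3: C = 1.035918e-12 * 1.797e-05 / 3.13e-04 = 5.947427e-14 F
Step 4: C = 59.47 fF

59.47


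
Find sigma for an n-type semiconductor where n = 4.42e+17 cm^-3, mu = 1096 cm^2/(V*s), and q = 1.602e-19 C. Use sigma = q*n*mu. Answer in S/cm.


Step 1: sigma = q * n * mu
Step 2: sigma = 1.602e-19 * 4.42e+17 * 1096
Step 3: sigma = 7.761e+01 S/cm

7.761e+01


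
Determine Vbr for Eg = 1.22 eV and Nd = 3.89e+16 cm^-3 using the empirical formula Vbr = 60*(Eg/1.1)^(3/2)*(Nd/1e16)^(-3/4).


Step 1: Eg/1.1 = 1.22/1.1 = 1.109091
Step 2: (Eg/1.1)^1.5 = 1.109091^1.5 = 1.168021
Step 3: (Nd/1e16)^(-0.75) = (3.89)^(-0.75) = 0.361025
Step 4: Vbr = 60 * 1.168021 * 0.361025 = 25.3 V

25.3


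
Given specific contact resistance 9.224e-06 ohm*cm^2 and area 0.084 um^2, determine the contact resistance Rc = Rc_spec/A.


Step 1: Convert area to cm^2: 0.084 um^2 = 8.4000e-10 cm^2
Step 2: Rc = Rc_spec / A = 9.224e-06 / 8.4000e-10
Step 3: Rc = 1.10e+04 ohms

1.10e+04


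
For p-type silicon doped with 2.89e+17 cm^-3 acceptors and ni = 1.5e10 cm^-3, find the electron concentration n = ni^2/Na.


Step 1: Majority hole concentration p ≈ Na = 2.89e+17 cm^-3
Step 2: n = ni^2 / Na = (1.5e10)^2 / 2.89e+17
Step 3: n = 7.79e+02 cm^-3

7.79e+02


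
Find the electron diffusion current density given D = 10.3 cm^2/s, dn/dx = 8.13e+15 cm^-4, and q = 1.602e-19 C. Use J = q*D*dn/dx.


Step 1: J = q * D * (dn/dx)
Step 2: J = 1.602e-19 * 10.3 * 8.13e+15
Step 3: J = 1.34e-02 A/cm^2

1.34e-02


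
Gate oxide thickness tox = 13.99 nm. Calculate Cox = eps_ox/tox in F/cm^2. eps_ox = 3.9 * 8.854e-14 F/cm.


Step 1: eps_ox = 3.9 * 8.854e-14 = 3.45306e-13 F/cm
Step 2: tox in cm = 13.99 nm * 1e-7 = 1.3990e-06 cm
Step 3: Cox = 3.45306e-13 / 1.3990e-06 = 2.47e-07 F/cm^2

2.47e-07


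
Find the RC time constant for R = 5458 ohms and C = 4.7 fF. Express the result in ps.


Step 1: tau = R * C
Step 2: tau = 5458 * 4.7 fF = 5458 * 4.7e-15 F
Step 3: tau = 2.56526e-11 s = 25.6526 ps

25.6526


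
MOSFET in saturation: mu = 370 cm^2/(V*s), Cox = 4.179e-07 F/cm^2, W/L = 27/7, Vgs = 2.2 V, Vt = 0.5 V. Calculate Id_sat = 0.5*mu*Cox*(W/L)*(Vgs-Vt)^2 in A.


Step 1: Overdrive voltage Vov = Vgs - Vt = 2.2 - 0.5 = 1.7 V
Step 2: W/L = 27/7 = 3.85714
Step 3: Id = 0.5 * 370 * 4.179e-07 * 3.85714 * 1.7^2
Step 4: Id = 8.62e-04 A

8.62e-04


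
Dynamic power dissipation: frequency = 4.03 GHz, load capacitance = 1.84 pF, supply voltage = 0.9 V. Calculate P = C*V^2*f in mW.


Step 1: V^2 = 0.9^2 = 0.81 V^2
Step 2: P = C*V^2*f = 1.84e-12 F * 0.81 * 4.03e9 Hz
Step 3: P = 6.006312e-03 W
Step 4: P = 6.006 mW

6.006


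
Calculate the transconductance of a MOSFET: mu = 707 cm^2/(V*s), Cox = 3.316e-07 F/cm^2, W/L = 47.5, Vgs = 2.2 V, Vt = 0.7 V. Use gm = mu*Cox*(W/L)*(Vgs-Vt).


Step 1: Vov = Vgs - Vt = 2.2 - 0.7 = 1.5 V
Step 2: gm = mu * Cox * (W/L) * Vov
Step 3: gm = 707 * 3.316e-07 * 47.5 * 1.5 = 1.67e-02 S

1.67e-02


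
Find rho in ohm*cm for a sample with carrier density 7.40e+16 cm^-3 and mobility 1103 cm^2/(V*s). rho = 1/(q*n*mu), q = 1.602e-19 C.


Step 1: sigma = q * n * mu = 1.602e-19 * 7.40e+16 * 1103 = 1.30758e+01 S/cm
Step 2: rho = 1 / sigma = 1 / 1.30758e+01 = 0.07648 ohm*cm

0.07648


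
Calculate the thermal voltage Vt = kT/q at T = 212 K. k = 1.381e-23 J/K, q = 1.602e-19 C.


Step 1: kT = 1.381e-23 * 212 = 2.92772e-21 J
Step 2: Vt = kT/q = 2.92772e-21 / 1.602e-19
Step 3: Vt = 0.01828 V

0.01828


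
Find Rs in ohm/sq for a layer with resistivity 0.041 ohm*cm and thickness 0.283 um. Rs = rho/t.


Step 1: Convert thickness to cm: t = 0.283 um = 2.8300e-05 cm
Step 2: Rs = rho / t = 0.041 / 2.8300e-05
Step 3: Rs = 1448.8 ohm/sq

1448.8


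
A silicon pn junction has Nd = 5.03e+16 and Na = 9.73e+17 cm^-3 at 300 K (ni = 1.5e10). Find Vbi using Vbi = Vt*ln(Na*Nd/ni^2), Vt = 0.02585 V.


Step 1: Compute Na*Nd/ni^2 = 9.73e+17 * 5.03e+16 / (1.5e10)^2 = 2.1752e+14
Step 2: ln(2.1752e+14) = 33.0133
Step 3: Vbi = 0.02585 * 33.0133 = 0.853 V

0.853


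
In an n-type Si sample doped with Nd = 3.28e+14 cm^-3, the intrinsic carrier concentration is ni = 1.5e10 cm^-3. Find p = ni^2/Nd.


Step 1: Since Nd >> ni, n ≈ Nd = 3.28e+14 cm^-3
Step 2: p = ni^2 / n = (1.5e10)^2 / 3.28e+14
Step 3: p = 2.25e20 / 3.28e+14 = 6.86e+05 cm^-3

6.86e+05


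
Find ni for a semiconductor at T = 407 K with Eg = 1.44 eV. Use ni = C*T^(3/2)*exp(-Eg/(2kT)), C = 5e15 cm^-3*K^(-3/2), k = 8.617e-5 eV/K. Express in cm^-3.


Step 1: Compute kT = 8.617e-5 * 407 = 0.03507119 eV
Step 2: Exponent = -Eg/(2kT) = -1.44/(2*0.03507119) = -20.52967
Step 3: T^(3/2) = 407^1.5 = 8210.92
Step 4: ni = 5e15 * 8210.92 * exp(-20.52967) = 4.98e+10 cm^-3

4.98e+10


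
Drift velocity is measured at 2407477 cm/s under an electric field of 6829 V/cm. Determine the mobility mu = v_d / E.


Step 1: mu = v_d / E
Step 2: mu = 2407477 / 6829
Step 3: mu = 352.54 cm^2/(V*s)

352.54


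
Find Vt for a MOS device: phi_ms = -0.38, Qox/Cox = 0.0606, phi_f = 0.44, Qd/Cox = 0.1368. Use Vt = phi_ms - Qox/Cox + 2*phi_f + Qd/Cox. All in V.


Step 1: Vt = phi_ms - Qox/Cox + 2*phi_f + Qd/Cox
Step 2: Vt = -0.38 - 0.0606 + 2*0.44 + 0.1368
Step 3: Vt = -0.38 - 0.0606 + 0.88 + 0.1368
Step 4: Vt = 0.5762 V

0.5762


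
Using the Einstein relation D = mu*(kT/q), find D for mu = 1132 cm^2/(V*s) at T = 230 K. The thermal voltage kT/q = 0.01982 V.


Step 1: D = mu * (kT/q)
Step 2: D = 1132 * 0.01982
Step 3: D = 22.44 cm^2/s

22.44


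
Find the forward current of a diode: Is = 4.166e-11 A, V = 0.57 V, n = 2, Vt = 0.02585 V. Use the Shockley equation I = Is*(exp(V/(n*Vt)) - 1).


Step 1: V/(n*Vt) = 0.57/(2*0.02585) = 11.0251
Step 2: exp(11.0251) = 6.1396e+04
Step 3: I = 4.166e-11 * (6.1396e+04 - 1) = 2.56e-06 A

2.56e-06


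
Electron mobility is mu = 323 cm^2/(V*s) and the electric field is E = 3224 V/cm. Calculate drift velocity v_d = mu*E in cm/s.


Step 1: v_d = mu * E
Step 2: v_d = 323 * 3224 = 1041352
Step 3: v_d = 1.04e+06 cm/s

1.04e+06


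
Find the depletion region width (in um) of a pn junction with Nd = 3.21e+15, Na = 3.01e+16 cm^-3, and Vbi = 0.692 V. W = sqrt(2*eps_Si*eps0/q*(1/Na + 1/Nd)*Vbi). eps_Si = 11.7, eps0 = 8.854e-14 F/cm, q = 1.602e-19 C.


Step 1: 1/Na + 1/Nd = 1/3.01e+16 + 1/3.21e+15 = 3.44749e-16
Step 2: 2*eps*eps0/q = 2*11.7*8.854e-14/1.602e-19 = 1.293281e+07
Step 3: W^2 = 1.293281e+07 * 3.44749e-16 * 0.692 = 3.08533e-09
Step 4: W = sqrt(3.08533e-09) = 5.555e-05 cm = 0.5555 um

0.5555


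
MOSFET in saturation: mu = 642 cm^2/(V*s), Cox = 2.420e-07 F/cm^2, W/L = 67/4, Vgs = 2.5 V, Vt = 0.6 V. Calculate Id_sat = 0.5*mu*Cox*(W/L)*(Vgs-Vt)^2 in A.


Step 1: Overdrive voltage Vov = Vgs - Vt = 2.5 - 0.6 = 1.9 V
Step 2: W/L = 67/4 = 16.75
Step 3: Id = 0.5 * 642 * 2.420e-07 * 16.75 * 1.9^2
Step 4: Id = 4.70e-03 A

4.70e-03


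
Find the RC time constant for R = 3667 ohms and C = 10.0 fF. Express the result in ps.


Step 1: tau = R * C
Step 2: tau = 3667 * 10.0 fF = 3667 * 1.0e-14 F
Step 3: tau = 3.667e-11 s = 36.67 ps

36.67


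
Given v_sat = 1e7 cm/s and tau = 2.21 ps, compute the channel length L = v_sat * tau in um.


Step 1: tau in seconds = 2.21 ps * 1e-12 = 2.2100e-12 s
Step 2: L = v_sat * tau = 1e7 * 2.2100e-12 = 2.2100e-05 cm
Step 3: L in um = 2.2100e-05 * 1e4 = 0.221 um

0.221


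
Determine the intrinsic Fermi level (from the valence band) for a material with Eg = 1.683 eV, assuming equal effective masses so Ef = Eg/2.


Step 1: For an intrinsic semiconductor, the Fermi level sits at midgap.
Step 2: Ef = Eg / 2 = 1.683 / 2 = 0.8415 eV

0.8415


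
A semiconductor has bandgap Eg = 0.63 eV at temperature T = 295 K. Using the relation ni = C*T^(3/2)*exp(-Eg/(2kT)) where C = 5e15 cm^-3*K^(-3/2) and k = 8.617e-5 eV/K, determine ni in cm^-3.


Step 1: Compute kT = 8.617e-5 * 295 = 0.02542015 eV
Step 2: Exponent = -Eg/(2kT) = -0.63/(2*0.02542015) = -12.39174
Step 3: T^(3/2) = 295^1.5 = 5066.79
Step 4: ni = 5e15 * 5066.79 * exp(-12.39174) = 1.05e+14 cm^-3

1.05e+14


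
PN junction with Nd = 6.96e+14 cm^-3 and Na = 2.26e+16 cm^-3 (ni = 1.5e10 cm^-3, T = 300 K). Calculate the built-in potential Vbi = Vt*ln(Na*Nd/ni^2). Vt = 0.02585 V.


Step 1: Compute Na*Nd/ni^2 = 2.26e+16 * 6.96e+14 / (1.5e10)^2 = 6.9909e+10
Step 2: ln(6.9909e+10) = 24.9705
Step 3: Vbi = 0.02585 * 24.9705 = 0.645 V

0.645


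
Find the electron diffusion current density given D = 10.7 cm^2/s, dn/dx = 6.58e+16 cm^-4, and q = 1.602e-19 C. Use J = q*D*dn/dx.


Step 1: J = q * D * (dn/dx)
Step 2: J = 1.602e-19 * 10.7 * 6.58e+16
Step 3: J = 1.13e-01 A/cm^2

1.13e-01


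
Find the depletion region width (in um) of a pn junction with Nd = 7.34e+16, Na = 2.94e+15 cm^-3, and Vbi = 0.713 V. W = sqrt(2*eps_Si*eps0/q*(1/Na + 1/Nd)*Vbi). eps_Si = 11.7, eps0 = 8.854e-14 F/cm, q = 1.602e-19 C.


Step 1: 1/Na + 1/Nd = 1/2.94e+15 + 1/7.34e+16 = 3.53760e-16
Step 2: 2*eps*eps0/q = 2*11.7*8.854e-14/1.602e-19 = 1.293281e+07
Step 3: W^2 = 1.293281e+07 * 3.53760e-16 * 0.713 = 3.26205e-09
Step 4: W = sqrt(3.26205e-09) = 5.711e-05 cm = 0.5711 um

0.5711


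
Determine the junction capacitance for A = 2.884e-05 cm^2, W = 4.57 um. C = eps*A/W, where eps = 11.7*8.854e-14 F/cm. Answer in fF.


Step 1: eps_Si = 11.7 * 8.854e-14 = 1.035918e-12 F/cm
Step 2: W in cm = 4.57 * 1e-4 = 4.57e-04 cm
Step 3: C = 1.035918e-12 * 2.884e-05 / 4.57e-04 = 6.537391e-14 F
Step 4: C = 65.37 fF

65.37


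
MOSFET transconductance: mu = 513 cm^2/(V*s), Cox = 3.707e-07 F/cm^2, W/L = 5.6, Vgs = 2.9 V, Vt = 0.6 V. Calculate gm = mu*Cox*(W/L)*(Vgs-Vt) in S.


Step 1: Vov = Vgs - Vt = 2.9 - 0.6 = 2.3 V
Step 2: gm = mu * Cox * (W/L) * Vov
Step 3: gm = 513 * 3.707e-07 * 5.6 * 2.3 = 2.45e-03 S

2.45e-03
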